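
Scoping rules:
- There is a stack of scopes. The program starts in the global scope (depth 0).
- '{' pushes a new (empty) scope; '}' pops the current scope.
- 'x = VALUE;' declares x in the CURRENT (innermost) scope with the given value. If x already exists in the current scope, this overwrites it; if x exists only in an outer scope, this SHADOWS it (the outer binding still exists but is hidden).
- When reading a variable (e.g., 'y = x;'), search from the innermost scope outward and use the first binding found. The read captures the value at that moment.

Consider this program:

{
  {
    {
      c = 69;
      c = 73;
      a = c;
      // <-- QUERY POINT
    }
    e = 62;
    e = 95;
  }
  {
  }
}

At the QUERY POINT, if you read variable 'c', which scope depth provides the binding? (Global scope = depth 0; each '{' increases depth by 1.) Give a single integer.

Step 1: enter scope (depth=1)
Step 2: enter scope (depth=2)
Step 3: enter scope (depth=3)
Step 4: declare c=69 at depth 3
Step 5: declare c=73 at depth 3
Step 6: declare a=(read c)=73 at depth 3
Visible at query point: a=73 c=73

Answer: 3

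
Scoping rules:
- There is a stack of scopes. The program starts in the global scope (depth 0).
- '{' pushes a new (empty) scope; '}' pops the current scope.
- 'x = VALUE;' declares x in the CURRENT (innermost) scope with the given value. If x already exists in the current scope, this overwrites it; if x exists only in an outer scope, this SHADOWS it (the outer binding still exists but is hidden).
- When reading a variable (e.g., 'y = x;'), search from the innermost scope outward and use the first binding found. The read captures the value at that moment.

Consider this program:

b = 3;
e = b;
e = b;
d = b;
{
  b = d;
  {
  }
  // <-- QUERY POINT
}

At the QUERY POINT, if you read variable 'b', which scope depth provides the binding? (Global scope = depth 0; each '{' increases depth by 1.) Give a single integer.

Step 1: declare b=3 at depth 0
Step 2: declare e=(read b)=3 at depth 0
Step 3: declare e=(read b)=3 at depth 0
Step 4: declare d=(read b)=3 at depth 0
Step 5: enter scope (depth=1)
Step 6: declare b=(read d)=3 at depth 1
Step 7: enter scope (depth=2)
Step 8: exit scope (depth=1)
Visible at query point: b=3 d=3 e=3

Answer: 1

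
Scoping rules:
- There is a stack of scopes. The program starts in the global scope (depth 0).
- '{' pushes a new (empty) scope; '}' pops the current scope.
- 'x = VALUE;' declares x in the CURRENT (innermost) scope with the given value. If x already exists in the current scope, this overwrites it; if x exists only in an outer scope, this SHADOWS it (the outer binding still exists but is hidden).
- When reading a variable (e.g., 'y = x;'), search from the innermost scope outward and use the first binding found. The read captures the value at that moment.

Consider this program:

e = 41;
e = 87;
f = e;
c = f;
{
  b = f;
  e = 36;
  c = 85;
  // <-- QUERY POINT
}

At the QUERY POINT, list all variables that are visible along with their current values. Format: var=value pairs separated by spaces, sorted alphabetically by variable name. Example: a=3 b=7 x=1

Answer: b=87 c=85 e=36 f=87

Derivation:
Step 1: declare e=41 at depth 0
Step 2: declare e=87 at depth 0
Step 3: declare f=(read e)=87 at depth 0
Step 4: declare c=(read f)=87 at depth 0
Step 5: enter scope (depth=1)
Step 6: declare b=(read f)=87 at depth 1
Step 7: declare e=36 at depth 1
Step 8: declare c=85 at depth 1
Visible at query point: b=87 c=85 e=36 f=87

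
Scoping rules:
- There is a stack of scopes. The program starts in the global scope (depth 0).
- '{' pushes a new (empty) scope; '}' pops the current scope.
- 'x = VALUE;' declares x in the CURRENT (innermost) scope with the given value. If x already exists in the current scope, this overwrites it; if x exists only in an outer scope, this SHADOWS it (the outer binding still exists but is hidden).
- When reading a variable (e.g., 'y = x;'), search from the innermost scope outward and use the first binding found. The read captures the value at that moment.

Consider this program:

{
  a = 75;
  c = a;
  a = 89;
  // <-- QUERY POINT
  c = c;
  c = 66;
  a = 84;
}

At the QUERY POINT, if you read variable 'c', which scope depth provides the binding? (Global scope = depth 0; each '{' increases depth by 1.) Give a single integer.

Step 1: enter scope (depth=1)
Step 2: declare a=75 at depth 1
Step 3: declare c=(read a)=75 at depth 1
Step 4: declare a=89 at depth 1
Visible at query point: a=89 c=75

Answer: 1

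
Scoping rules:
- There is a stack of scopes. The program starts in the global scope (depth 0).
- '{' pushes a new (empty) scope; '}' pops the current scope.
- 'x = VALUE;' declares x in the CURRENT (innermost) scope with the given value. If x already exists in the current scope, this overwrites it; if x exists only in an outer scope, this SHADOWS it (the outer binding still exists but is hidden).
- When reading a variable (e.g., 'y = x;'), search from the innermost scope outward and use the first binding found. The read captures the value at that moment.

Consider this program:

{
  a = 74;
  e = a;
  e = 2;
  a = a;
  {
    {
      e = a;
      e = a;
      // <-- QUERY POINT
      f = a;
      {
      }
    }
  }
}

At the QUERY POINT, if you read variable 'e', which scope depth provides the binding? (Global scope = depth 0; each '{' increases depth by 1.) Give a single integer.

Step 1: enter scope (depth=1)
Step 2: declare a=74 at depth 1
Step 3: declare e=(read a)=74 at depth 1
Step 4: declare e=2 at depth 1
Step 5: declare a=(read a)=74 at depth 1
Step 6: enter scope (depth=2)
Step 7: enter scope (depth=3)
Step 8: declare e=(read a)=74 at depth 3
Step 9: declare e=(read a)=74 at depth 3
Visible at query point: a=74 e=74

Answer: 3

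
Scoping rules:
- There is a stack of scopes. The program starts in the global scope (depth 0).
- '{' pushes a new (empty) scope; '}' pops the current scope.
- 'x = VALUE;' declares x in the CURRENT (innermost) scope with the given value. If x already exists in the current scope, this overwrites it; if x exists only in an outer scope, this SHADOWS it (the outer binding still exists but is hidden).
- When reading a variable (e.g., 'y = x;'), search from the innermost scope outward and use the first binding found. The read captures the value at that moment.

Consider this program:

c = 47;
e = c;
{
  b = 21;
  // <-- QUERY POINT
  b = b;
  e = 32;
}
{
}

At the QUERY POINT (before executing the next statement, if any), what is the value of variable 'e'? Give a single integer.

Answer: 47

Derivation:
Step 1: declare c=47 at depth 0
Step 2: declare e=(read c)=47 at depth 0
Step 3: enter scope (depth=1)
Step 4: declare b=21 at depth 1
Visible at query point: b=21 c=47 e=47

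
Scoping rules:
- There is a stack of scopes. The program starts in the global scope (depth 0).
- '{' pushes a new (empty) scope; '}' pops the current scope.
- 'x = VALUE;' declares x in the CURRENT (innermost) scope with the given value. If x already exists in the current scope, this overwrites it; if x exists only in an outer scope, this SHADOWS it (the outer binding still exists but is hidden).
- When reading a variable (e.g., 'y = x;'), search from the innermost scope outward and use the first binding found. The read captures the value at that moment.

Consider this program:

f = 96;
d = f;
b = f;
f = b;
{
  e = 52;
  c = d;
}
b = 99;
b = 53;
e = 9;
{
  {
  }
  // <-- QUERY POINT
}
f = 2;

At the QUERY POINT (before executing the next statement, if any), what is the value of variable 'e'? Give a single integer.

Answer: 9

Derivation:
Step 1: declare f=96 at depth 0
Step 2: declare d=(read f)=96 at depth 0
Step 3: declare b=(read f)=96 at depth 0
Step 4: declare f=(read b)=96 at depth 0
Step 5: enter scope (depth=1)
Step 6: declare e=52 at depth 1
Step 7: declare c=(read d)=96 at depth 1
Step 8: exit scope (depth=0)
Step 9: declare b=99 at depth 0
Step 10: declare b=53 at depth 0
Step 11: declare e=9 at depth 0
Step 12: enter scope (depth=1)
Step 13: enter scope (depth=2)
Step 14: exit scope (depth=1)
Visible at query point: b=53 d=96 e=9 f=96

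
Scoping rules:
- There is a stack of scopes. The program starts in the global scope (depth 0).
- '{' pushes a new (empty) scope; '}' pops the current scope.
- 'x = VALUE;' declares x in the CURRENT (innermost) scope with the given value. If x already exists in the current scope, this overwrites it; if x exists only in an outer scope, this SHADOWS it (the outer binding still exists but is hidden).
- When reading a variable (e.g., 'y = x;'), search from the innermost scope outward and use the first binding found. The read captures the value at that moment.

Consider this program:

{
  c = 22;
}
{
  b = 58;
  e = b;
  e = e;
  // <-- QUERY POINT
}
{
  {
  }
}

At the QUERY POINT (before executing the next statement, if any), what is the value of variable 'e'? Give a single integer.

Answer: 58

Derivation:
Step 1: enter scope (depth=1)
Step 2: declare c=22 at depth 1
Step 3: exit scope (depth=0)
Step 4: enter scope (depth=1)
Step 5: declare b=58 at depth 1
Step 6: declare e=(read b)=58 at depth 1
Step 7: declare e=(read e)=58 at depth 1
Visible at query point: b=58 e=58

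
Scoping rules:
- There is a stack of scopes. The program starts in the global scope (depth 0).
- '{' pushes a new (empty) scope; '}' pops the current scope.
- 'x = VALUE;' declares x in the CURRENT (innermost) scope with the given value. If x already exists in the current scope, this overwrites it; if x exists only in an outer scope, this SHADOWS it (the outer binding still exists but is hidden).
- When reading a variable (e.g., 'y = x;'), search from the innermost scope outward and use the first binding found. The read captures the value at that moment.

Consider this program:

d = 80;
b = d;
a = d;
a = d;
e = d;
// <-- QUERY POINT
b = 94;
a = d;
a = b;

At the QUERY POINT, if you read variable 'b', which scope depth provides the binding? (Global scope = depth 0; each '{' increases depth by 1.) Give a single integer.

Step 1: declare d=80 at depth 0
Step 2: declare b=(read d)=80 at depth 0
Step 3: declare a=(read d)=80 at depth 0
Step 4: declare a=(read d)=80 at depth 0
Step 5: declare e=(read d)=80 at depth 0
Visible at query point: a=80 b=80 d=80 e=80

Answer: 0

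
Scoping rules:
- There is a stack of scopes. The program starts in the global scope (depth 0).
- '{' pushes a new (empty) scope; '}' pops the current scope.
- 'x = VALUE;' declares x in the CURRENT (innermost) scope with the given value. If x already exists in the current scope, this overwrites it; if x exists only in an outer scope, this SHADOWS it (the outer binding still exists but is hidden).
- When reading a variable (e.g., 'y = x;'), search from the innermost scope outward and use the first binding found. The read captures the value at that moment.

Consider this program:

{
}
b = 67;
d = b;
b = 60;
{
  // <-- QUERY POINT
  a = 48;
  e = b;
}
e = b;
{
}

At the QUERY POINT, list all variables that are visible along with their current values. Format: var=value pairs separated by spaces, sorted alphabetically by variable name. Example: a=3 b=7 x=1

Answer: b=60 d=67

Derivation:
Step 1: enter scope (depth=1)
Step 2: exit scope (depth=0)
Step 3: declare b=67 at depth 0
Step 4: declare d=(read b)=67 at depth 0
Step 5: declare b=60 at depth 0
Step 6: enter scope (depth=1)
Visible at query point: b=60 d=67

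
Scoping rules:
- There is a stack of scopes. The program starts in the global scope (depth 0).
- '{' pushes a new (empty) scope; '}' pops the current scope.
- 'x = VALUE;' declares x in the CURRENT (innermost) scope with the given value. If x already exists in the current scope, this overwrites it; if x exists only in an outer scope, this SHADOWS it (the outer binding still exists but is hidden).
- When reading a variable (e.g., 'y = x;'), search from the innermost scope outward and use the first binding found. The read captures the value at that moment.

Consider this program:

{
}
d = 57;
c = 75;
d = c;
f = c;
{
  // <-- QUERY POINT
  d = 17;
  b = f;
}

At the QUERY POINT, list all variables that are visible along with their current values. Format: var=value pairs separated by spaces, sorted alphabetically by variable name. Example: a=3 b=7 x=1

Answer: c=75 d=75 f=75

Derivation:
Step 1: enter scope (depth=1)
Step 2: exit scope (depth=0)
Step 3: declare d=57 at depth 0
Step 4: declare c=75 at depth 0
Step 5: declare d=(read c)=75 at depth 0
Step 6: declare f=(read c)=75 at depth 0
Step 7: enter scope (depth=1)
Visible at query point: c=75 d=75 f=75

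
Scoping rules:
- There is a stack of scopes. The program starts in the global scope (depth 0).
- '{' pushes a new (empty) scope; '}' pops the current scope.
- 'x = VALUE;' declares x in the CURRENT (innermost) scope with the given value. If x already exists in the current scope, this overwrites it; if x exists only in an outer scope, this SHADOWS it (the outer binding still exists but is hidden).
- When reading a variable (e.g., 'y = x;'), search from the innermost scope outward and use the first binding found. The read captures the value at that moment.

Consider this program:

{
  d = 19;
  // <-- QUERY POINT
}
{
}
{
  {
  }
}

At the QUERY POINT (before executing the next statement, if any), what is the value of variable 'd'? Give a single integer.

Step 1: enter scope (depth=1)
Step 2: declare d=19 at depth 1
Visible at query point: d=19

Answer: 19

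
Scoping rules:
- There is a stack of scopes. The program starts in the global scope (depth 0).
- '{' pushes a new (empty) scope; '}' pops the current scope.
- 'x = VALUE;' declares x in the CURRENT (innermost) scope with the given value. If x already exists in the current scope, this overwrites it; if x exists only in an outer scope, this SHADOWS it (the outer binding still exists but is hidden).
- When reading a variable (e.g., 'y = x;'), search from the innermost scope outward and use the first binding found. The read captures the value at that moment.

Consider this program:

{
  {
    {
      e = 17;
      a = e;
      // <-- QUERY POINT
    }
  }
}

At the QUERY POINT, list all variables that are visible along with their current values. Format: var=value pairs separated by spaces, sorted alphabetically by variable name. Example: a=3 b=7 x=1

Answer: a=17 e=17

Derivation:
Step 1: enter scope (depth=1)
Step 2: enter scope (depth=2)
Step 3: enter scope (depth=3)
Step 4: declare e=17 at depth 3
Step 5: declare a=(read e)=17 at depth 3
Visible at query point: a=17 e=17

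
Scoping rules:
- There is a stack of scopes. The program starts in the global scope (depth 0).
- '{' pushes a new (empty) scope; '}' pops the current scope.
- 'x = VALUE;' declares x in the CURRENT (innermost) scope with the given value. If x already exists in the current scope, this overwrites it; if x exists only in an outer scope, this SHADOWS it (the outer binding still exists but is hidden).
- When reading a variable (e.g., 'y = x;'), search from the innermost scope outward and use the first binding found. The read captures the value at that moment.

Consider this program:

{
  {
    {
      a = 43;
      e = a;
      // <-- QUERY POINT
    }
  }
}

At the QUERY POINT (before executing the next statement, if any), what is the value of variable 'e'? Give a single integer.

Step 1: enter scope (depth=1)
Step 2: enter scope (depth=2)
Step 3: enter scope (depth=3)
Step 4: declare a=43 at depth 3
Step 5: declare e=(read a)=43 at depth 3
Visible at query point: a=43 e=43

Answer: 43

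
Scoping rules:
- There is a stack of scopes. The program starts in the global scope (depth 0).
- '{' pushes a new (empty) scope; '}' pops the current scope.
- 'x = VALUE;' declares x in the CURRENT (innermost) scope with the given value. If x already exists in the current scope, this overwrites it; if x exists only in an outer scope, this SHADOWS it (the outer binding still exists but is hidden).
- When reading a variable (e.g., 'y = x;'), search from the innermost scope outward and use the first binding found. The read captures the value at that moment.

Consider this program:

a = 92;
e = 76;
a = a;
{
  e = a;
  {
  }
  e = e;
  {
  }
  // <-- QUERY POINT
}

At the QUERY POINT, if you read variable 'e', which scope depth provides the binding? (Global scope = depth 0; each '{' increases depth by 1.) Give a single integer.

Step 1: declare a=92 at depth 0
Step 2: declare e=76 at depth 0
Step 3: declare a=(read a)=92 at depth 0
Step 4: enter scope (depth=1)
Step 5: declare e=(read a)=92 at depth 1
Step 6: enter scope (depth=2)
Step 7: exit scope (depth=1)
Step 8: declare e=(read e)=92 at depth 1
Step 9: enter scope (depth=2)
Step 10: exit scope (depth=1)
Visible at query point: a=92 e=92

Answer: 1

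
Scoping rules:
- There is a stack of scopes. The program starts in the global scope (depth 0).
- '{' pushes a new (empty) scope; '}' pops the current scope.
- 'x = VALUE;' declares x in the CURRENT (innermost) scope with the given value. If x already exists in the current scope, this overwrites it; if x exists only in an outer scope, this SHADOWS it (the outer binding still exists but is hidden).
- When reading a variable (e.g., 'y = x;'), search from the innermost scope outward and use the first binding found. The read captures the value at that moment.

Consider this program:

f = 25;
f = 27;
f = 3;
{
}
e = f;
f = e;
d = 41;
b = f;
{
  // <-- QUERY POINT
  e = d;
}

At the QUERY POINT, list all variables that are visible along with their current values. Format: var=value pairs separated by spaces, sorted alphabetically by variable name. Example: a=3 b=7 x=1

Answer: b=3 d=41 e=3 f=3

Derivation:
Step 1: declare f=25 at depth 0
Step 2: declare f=27 at depth 0
Step 3: declare f=3 at depth 0
Step 4: enter scope (depth=1)
Step 5: exit scope (depth=0)
Step 6: declare e=(read f)=3 at depth 0
Step 7: declare f=(read e)=3 at depth 0
Step 8: declare d=41 at depth 0
Step 9: declare b=(read f)=3 at depth 0
Step 10: enter scope (depth=1)
Visible at query point: b=3 d=41 e=3 f=3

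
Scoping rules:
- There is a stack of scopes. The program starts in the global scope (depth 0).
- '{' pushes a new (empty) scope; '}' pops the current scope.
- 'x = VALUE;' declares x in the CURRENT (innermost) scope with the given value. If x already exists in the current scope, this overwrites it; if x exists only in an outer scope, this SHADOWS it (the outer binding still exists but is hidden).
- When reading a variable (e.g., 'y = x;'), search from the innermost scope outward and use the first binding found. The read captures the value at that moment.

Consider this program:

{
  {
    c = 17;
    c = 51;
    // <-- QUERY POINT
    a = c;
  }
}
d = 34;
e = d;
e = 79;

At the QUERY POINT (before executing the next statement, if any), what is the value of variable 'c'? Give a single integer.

Answer: 51

Derivation:
Step 1: enter scope (depth=1)
Step 2: enter scope (depth=2)
Step 3: declare c=17 at depth 2
Step 4: declare c=51 at depth 2
Visible at query point: c=51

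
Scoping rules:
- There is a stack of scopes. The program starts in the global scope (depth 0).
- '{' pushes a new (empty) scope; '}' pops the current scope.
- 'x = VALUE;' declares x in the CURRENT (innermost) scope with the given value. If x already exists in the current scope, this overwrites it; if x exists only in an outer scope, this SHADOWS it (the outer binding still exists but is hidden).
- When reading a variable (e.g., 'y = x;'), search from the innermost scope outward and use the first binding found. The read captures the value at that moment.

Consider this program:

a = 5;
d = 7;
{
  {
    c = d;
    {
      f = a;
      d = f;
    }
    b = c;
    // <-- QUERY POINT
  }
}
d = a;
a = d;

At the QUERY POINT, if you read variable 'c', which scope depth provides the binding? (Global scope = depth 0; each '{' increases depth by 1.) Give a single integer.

Answer: 2

Derivation:
Step 1: declare a=5 at depth 0
Step 2: declare d=7 at depth 0
Step 3: enter scope (depth=1)
Step 4: enter scope (depth=2)
Step 5: declare c=(read d)=7 at depth 2
Step 6: enter scope (depth=3)
Step 7: declare f=(read a)=5 at depth 3
Step 8: declare d=(read f)=5 at depth 3
Step 9: exit scope (depth=2)
Step 10: declare b=(read c)=7 at depth 2
Visible at query point: a=5 b=7 c=7 d=7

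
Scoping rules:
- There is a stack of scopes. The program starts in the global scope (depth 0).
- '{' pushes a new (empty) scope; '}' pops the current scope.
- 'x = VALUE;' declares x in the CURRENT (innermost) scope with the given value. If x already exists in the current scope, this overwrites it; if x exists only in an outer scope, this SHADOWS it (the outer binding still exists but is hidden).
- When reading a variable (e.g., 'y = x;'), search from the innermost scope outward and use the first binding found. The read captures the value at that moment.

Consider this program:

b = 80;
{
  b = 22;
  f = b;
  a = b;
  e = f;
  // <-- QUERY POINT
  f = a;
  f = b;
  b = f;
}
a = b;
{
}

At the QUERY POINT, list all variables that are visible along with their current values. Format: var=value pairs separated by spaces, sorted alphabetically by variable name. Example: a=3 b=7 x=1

Step 1: declare b=80 at depth 0
Step 2: enter scope (depth=1)
Step 3: declare b=22 at depth 1
Step 4: declare f=(read b)=22 at depth 1
Step 5: declare a=(read b)=22 at depth 1
Step 6: declare e=(read f)=22 at depth 1
Visible at query point: a=22 b=22 e=22 f=22

Answer: a=22 b=22 e=22 f=22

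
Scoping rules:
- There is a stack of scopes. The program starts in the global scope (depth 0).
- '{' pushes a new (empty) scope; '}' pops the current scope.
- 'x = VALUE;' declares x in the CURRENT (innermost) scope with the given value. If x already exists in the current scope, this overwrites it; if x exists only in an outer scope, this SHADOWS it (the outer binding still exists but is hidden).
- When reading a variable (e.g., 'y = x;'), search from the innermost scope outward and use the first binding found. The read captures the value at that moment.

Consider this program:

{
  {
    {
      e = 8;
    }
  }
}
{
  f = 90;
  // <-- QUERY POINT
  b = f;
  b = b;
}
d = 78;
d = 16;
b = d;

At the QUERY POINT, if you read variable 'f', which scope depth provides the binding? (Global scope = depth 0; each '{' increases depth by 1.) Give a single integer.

Answer: 1

Derivation:
Step 1: enter scope (depth=1)
Step 2: enter scope (depth=2)
Step 3: enter scope (depth=3)
Step 4: declare e=8 at depth 3
Step 5: exit scope (depth=2)
Step 6: exit scope (depth=1)
Step 7: exit scope (depth=0)
Step 8: enter scope (depth=1)
Step 9: declare f=90 at depth 1
Visible at query point: f=90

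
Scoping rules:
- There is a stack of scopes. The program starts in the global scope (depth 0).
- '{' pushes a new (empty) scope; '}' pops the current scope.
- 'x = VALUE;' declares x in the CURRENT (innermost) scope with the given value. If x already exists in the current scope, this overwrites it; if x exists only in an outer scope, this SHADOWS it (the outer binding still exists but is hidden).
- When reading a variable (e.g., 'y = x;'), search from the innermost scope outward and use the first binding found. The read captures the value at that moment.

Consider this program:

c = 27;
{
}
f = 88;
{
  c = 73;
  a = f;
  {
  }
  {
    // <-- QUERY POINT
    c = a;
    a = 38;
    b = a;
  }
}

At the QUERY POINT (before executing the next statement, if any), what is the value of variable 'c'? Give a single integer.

Answer: 73

Derivation:
Step 1: declare c=27 at depth 0
Step 2: enter scope (depth=1)
Step 3: exit scope (depth=0)
Step 4: declare f=88 at depth 0
Step 5: enter scope (depth=1)
Step 6: declare c=73 at depth 1
Step 7: declare a=(read f)=88 at depth 1
Step 8: enter scope (depth=2)
Step 9: exit scope (depth=1)
Step 10: enter scope (depth=2)
Visible at query point: a=88 c=73 f=88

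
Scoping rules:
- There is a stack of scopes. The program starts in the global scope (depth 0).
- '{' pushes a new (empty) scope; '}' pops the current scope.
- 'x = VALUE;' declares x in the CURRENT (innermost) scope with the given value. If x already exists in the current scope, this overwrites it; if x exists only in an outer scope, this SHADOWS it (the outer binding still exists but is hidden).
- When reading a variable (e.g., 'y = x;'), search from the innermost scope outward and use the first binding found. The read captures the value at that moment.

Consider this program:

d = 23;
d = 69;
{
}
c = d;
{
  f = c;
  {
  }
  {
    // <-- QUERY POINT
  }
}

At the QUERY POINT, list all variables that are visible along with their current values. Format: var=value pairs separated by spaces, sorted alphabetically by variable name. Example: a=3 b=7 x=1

Answer: c=69 d=69 f=69

Derivation:
Step 1: declare d=23 at depth 0
Step 2: declare d=69 at depth 0
Step 3: enter scope (depth=1)
Step 4: exit scope (depth=0)
Step 5: declare c=(read d)=69 at depth 0
Step 6: enter scope (depth=1)
Step 7: declare f=(read c)=69 at depth 1
Step 8: enter scope (depth=2)
Step 9: exit scope (depth=1)
Step 10: enter scope (depth=2)
Visible at query point: c=69 d=69 f=69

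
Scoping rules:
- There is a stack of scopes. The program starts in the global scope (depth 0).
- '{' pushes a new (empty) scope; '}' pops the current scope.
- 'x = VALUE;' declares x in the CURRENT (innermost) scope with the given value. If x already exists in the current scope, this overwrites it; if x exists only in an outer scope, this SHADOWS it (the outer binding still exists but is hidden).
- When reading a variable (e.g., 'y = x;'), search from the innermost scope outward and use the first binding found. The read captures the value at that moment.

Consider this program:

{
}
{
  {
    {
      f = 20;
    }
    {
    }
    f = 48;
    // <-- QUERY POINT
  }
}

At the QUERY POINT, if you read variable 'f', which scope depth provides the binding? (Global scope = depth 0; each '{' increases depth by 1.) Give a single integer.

Answer: 2

Derivation:
Step 1: enter scope (depth=1)
Step 2: exit scope (depth=0)
Step 3: enter scope (depth=1)
Step 4: enter scope (depth=2)
Step 5: enter scope (depth=3)
Step 6: declare f=20 at depth 3
Step 7: exit scope (depth=2)
Step 8: enter scope (depth=3)
Step 9: exit scope (depth=2)
Step 10: declare f=48 at depth 2
Visible at query point: f=48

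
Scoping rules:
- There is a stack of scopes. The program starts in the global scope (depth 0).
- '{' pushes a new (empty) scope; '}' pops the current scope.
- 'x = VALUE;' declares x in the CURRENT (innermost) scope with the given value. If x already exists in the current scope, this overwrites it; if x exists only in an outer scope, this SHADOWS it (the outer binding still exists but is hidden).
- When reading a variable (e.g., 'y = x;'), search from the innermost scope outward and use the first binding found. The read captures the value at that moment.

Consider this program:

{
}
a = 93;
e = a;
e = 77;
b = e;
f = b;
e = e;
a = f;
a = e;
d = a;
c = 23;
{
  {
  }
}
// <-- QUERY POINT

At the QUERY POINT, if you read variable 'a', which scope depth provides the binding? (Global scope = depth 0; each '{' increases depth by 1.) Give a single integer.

Answer: 0

Derivation:
Step 1: enter scope (depth=1)
Step 2: exit scope (depth=0)
Step 3: declare a=93 at depth 0
Step 4: declare e=(read a)=93 at depth 0
Step 5: declare e=77 at depth 0
Step 6: declare b=(read e)=77 at depth 0
Step 7: declare f=(read b)=77 at depth 0
Step 8: declare e=(read e)=77 at depth 0
Step 9: declare a=(read f)=77 at depth 0
Step 10: declare a=(read e)=77 at depth 0
Step 11: declare d=(read a)=77 at depth 0
Step 12: declare c=23 at depth 0
Step 13: enter scope (depth=1)
Step 14: enter scope (depth=2)
Step 15: exit scope (depth=1)
Step 16: exit scope (depth=0)
Visible at query point: a=77 b=77 c=23 d=77 e=77 f=77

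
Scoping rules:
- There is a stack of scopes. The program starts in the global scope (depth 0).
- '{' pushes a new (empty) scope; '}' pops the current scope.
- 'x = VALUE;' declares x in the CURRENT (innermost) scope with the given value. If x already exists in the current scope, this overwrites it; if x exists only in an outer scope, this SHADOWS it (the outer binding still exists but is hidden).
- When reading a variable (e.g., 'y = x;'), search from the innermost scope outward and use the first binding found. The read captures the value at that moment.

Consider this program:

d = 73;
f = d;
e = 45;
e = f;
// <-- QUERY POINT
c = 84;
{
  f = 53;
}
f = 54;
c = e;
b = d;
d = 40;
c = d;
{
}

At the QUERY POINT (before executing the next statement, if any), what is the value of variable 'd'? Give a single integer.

Step 1: declare d=73 at depth 0
Step 2: declare f=(read d)=73 at depth 0
Step 3: declare e=45 at depth 0
Step 4: declare e=(read f)=73 at depth 0
Visible at query point: d=73 e=73 f=73

Answer: 73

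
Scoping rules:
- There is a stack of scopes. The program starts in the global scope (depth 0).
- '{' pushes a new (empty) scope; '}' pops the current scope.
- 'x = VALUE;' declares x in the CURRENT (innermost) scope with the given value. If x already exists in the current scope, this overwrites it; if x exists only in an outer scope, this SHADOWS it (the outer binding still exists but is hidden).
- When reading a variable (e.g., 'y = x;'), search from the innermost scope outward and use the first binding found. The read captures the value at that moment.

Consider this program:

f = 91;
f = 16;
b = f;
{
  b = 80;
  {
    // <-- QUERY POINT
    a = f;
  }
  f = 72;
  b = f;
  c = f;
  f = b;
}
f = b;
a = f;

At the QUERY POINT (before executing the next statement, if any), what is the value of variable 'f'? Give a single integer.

Step 1: declare f=91 at depth 0
Step 2: declare f=16 at depth 0
Step 3: declare b=(read f)=16 at depth 0
Step 4: enter scope (depth=1)
Step 5: declare b=80 at depth 1
Step 6: enter scope (depth=2)
Visible at query point: b=80 f=16

Answer: 16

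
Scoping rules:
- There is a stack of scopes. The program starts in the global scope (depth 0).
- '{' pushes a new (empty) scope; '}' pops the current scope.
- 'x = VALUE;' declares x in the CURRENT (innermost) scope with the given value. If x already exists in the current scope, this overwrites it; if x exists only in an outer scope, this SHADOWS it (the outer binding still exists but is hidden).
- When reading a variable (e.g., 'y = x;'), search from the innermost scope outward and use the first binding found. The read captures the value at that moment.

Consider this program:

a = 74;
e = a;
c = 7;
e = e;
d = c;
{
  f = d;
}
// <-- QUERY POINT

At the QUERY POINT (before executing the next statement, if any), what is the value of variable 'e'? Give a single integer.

Step 1: declare a=74 at depth 0
Step 2: declare e=(read a)=74 at depth 0
Step 3: declare c=7 at depth 0
Step 4: declare e=(read e)=74 at depth 0
Step 5: declare d=(read c)=7 at depth 0
Step 6: enter scope (depth=1)
Step 7: declare f=(read d)=7 at depth 1
Step 8: exit scope (depth=0)
Visible at query point: a=74 c=7 d=7 e=74

Answer: 74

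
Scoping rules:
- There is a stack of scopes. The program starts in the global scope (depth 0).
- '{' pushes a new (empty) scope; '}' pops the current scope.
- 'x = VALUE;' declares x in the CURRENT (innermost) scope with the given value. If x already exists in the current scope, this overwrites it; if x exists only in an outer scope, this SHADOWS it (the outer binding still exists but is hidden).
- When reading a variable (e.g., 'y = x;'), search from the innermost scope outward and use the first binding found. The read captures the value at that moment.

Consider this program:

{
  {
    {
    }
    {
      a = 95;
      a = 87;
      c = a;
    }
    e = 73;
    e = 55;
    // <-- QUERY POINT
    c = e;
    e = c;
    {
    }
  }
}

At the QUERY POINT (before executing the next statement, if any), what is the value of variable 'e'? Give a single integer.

Answer: 55

Derivation:
Step 1: enter scope (depth=1)
Step 2: enter scope (depth=2)
Step 3: enter scope (depth=3)
Step 4: exit scope (depth=2)
Step 5: enter scope (depth=3)
Step 6: declare a=95 at depth 3
Step 7: declare a=87 at depth 3
Step 8: declare c=(read a)=87 at depth 3
Step 9: exit scope (depth=2)
Step 10: declare e=73 at depth 2
Step 11: declare e=55 at depth 2
Visible at query point: e=55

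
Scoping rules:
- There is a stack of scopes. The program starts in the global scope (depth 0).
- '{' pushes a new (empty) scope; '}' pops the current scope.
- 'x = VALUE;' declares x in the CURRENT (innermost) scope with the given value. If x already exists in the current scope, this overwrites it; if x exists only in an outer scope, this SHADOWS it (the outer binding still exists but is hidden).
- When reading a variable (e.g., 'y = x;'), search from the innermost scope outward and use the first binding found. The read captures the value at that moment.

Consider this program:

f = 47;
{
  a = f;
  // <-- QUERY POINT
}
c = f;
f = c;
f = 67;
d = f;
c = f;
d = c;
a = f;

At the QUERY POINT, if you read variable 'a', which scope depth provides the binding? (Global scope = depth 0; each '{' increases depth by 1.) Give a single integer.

Step 1: declare f=47 at depth 0
Step 2: enter scope (depth=1)
Step 3: declare a=(read f)=47 at depth 1
Visible at query point: a=47 f=47

Answer: 1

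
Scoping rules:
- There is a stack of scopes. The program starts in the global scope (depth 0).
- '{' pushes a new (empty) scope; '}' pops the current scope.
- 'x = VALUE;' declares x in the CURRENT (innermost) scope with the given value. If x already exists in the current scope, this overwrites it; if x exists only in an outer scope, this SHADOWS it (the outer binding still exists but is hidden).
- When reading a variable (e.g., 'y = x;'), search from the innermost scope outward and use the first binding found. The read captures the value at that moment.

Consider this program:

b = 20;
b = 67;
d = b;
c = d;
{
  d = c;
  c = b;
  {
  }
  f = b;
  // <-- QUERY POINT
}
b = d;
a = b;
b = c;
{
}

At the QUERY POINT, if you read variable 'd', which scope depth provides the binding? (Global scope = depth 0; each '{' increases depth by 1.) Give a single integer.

Answer: 1

Derivation:
Step 1: declare b=20 at depth 0
Step 2: declare b=67 at depth 0
Step 3: declare d=(read b)=67 at depth 0
Step 4: declare c=(read d)=67 at depth 0
Step 5: enter scope (depth=1)
Step 6: declare d=(read c)=67 at depth 1
Step 7: declare c=(read b)=67 at depth 1
Step 8: enter scope (depth=2)
Step 9: exit scope (depth=1)
Step 10: declare f=(read b)=67 at depth 1
Visible at query point: b=67 c=67 d=67 f=67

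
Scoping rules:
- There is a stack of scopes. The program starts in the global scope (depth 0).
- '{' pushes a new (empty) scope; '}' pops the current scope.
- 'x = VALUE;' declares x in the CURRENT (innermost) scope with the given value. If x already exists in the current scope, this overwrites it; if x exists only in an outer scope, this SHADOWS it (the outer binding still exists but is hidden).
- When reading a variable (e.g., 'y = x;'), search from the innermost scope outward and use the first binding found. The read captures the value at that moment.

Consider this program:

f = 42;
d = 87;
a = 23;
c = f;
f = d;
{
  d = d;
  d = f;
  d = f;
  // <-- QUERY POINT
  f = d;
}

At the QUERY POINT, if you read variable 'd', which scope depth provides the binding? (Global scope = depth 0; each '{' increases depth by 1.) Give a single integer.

Step 1: declare f=42 at depth 0
Step 2: declare d=87 at depth 0
Step 3: declare a=23 at depth 0
Step 4: declare c=(read f)=42 at depth 0
Step 5: declare f=(read d)=87 at depth 0
Step 6: enter scope (depth=1)
Step 7: declare d=(read d)=87 at depth 1
Step 8: declare d=(read f)=87 at depth 1
Step 9: declare d=(read f)=87 at depth 1
Visible at query point: a=23 c=42 d=87 f=87

Answer: 1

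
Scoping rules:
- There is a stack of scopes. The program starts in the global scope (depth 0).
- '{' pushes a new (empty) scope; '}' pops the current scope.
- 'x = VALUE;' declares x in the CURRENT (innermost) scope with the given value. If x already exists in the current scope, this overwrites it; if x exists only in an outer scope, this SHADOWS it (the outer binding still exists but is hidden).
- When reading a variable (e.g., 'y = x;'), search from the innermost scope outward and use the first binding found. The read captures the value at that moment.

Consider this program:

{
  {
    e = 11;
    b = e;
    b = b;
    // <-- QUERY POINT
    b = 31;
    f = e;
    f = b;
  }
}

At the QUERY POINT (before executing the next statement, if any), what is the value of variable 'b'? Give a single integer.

Answer: 11

Derivation:
Step 1: enter scope (depth=1)
Step 2: enter scope (depth=2)
Step 3: declare e=11 at depth 2
Step 4: declare b=(read e)=11 at depth 2
Step 5: declare b=(read b)=11 at depth 2
Visible at query point: b=11 e=11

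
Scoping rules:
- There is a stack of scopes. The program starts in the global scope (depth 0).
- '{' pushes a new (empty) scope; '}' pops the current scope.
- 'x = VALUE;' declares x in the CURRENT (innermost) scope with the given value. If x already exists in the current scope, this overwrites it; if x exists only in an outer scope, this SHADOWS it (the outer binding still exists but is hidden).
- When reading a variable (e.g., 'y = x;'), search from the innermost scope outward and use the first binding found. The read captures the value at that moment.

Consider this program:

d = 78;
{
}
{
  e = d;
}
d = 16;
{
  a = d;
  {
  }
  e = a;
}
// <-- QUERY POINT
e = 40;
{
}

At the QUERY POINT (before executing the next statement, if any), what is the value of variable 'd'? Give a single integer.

Step 1: declare d=78 at depth 0
Step 2: enter scope (depth=1)
Step 3: exit scope (depth=0)
Step 4: enter scope (depth=1)
Step 5: declare e=(read d)=78 at depth 1
Step 6: exit scope (depth=0)
Step 7: declare d=16 at depth 0
Step 8: enter scope (depth=1)
Step 9: declare a=(read d)=16 at depth 1
Step 10: enter scope (depth=2)
Step 11: exit scope (depth=1)
Step 12: declare e=(read a)=16 at depth 1
Step 13: exit scope (depth=0)
Visible at query point: d=16

Answer: 16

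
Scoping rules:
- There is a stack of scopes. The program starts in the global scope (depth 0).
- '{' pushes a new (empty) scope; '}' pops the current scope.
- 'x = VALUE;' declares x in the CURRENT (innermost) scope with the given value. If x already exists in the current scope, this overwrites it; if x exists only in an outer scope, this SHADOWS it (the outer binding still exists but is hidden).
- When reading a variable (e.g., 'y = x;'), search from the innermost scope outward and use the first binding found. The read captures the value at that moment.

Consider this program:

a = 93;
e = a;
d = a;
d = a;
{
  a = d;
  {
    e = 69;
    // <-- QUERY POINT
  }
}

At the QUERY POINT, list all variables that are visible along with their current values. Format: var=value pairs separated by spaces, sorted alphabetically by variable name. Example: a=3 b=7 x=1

Answer: a=93 d=93 e=69

Derivation:
Step 1: declare a=93 at depth 0
Step 2: declare e=(read a)=93 at depth 0
Step 3: declare d=(read a)=93 at depth 0
Step 4: declare d=(read a)=93 at depth 0
Step 5: enter scope (depth=1)
Step 6: declare a=(read d)=93 at depth 1
Step 7: enter scope (depth=2)
Step 8: declare e=69 at depth 2
Visible at query point: a=93 d=93 e=69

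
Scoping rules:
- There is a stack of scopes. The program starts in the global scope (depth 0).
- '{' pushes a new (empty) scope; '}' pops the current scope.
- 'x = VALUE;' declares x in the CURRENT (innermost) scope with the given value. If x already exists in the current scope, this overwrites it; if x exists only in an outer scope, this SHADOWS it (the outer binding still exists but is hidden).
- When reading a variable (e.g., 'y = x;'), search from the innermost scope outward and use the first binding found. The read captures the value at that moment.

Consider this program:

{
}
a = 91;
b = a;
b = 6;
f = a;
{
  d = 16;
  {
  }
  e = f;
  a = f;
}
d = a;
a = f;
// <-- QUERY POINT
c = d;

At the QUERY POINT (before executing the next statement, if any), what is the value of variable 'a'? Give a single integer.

Answer: 91

Derivation:
Step 1: enter scope (depth=1)
Step 2: exit scope (depth=0)
Step 3: declare a=91 at depth 0
Step 4: declare b=(read a)=91 at depth 0
Step 5: declare b=6 at depth 0
Step 6: declare f=(read a)=91 at depth 0
Step 7: enter scope (depth=1)
Step 8: declare d=16 at depth 1
Step 9: enter scope (depth=2)
Step 10: exit scope (depth=1)
Step 11: declare e=(read f)=91 at depth 1
Step 12: declare a=(read f)=91 at depth 1
Step 13: exit scope (depth=0)
Step 14: declare d=(read a)=91 at depth 0
Step 15: declare a=(read f)=91 at depth 0
Visible at query point: a=91 b=6 d=91 f=91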